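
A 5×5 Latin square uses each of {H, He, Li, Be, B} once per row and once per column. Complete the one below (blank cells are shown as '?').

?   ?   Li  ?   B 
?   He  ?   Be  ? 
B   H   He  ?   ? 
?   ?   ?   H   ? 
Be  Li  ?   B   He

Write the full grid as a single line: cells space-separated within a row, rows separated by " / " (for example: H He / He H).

(r1,c2) = Be
(r1,c4) = He
(r3,c4) = Li
(r3,c5) = Be
(r4,c2) = B
(r4,c3) = Be
(r4,c5) = Li
(r5,c3) = H
(r1,c1) = H
(r2,c1) = Li
(r2,c3) = B
(r2,c5) = H
(r4,c1) = He

H Be Li He B / Li He B Be H / B H He Li Be / He B Be H Li / Be Li H B He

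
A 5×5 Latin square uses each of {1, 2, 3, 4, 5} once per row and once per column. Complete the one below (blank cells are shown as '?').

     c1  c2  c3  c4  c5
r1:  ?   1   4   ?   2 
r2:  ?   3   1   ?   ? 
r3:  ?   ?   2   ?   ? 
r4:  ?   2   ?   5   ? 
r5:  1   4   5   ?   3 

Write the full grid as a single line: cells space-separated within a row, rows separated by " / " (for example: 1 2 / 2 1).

5 1 4 3 2 / 2 3 1 4 5 / 3 5 2 1 4 / 4 2 3 5 1 / 1 4 5 2 3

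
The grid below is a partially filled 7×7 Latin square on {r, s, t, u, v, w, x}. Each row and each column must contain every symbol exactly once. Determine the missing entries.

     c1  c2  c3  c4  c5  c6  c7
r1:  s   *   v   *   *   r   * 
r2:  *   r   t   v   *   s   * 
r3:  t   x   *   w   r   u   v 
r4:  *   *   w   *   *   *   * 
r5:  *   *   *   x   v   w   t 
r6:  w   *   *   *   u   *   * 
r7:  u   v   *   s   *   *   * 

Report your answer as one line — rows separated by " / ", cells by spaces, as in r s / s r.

s w v u t r x / x r t v w s u / t x s w r u v / v u w t s x r / r s u x v w t / w t x r u v s / u v r s x t w

(r2,c1): row 2 has {r,s,t,v}; column 1 has {s,t,u,w}, so it must be x.
(r2,c5): row 2 has {r,s,t,v,x}; column 5 has {r,u,v}, so it must be w.
(r2,c7): row 2 has {r,s,t,v,w,x}; column 7 has {t,v}, so it must be u.
(r3,c3): row 3 has {r,t,u,v,w,x}; column 3 has {t,v,w}, so it must be s.
(r5,c1): row 5 has {t,v,w,x}; column 1 has {s,t,u,w,x}, so it must be r.
(r5,c3): row 5 has {r,t,v,w,x}; column 3 has {s,t,v,w}, so it must be u.
(r4,c1): row 4 has {w}; column 1 has {r,s,t,u,w,x}, so it must be v.
(r5,c2): row 5 has {r,t,u,v,w,x}; column 2 has {r,v,x}, so it must be s.
(r6,c2): row 6 has {u,w}; column 2 has {r,s,v,x}, so it must be t.
(r6,c4): row 6 has {t,u,w}; column 4 has {s,v,w,x}, so it must be r.
(r4,c2): row 4 has {v,w}; column 2 has {r,s,t,v,x}, so it must be u.
(r4,c4): row 4 has {u,v,w}; column 4 has {r,s,v,w,x}, so it must be t.
(r4,c6): row 4 has {t,u,v,w}; column 6 has {r,s,u,w}, so it must be x.
(r6,c3): row 6 has {r,t,u,w}; column 3 has {s,t,u,v,w}, so it must be x.
(r6,c6): row 6 has {r,t,u,w,x}; column 6 has {r,s,u,w,x}, so it must be v.
(r6,c7): row 6 has {r,t,u,v,w,x}; column 7 has {t,u,v}, so it must be s.
(r7,c3): row 7 has {s,u,v}; column 3 has {s,t,u,v,w,x}, so it must be r.
(r7,c6): row 7 has {r,s,u,v}; column 6 has {r,s,u,v,w,x}, so it must be t.
(r1,c2): row 1 has {r,s,v}; column 2 has {r,s,t,u,v,x}, so it must be w.
(r1,c4): row 1 has {r,s,v,w}; column 4 has {r,s,t,v,w,x}, so it must be u.
(r1,c7): row 1 has {r,s,u,v,w}; column 7 has {s,t,u,v}, so it must be x.
(r4,c5): row 4 has {t,u,v,w,x}; column 5 has {r,u,v,w}, so it must be s.
(r4,c7): row 4 has {s,t,u,v,w,x}; column 7 has {s,t,u,v,x}, so it must be r.
(r7,c5): row 7 has {r,s,t,u,v}; column 5 has {r,s,u,v,w}, so it must be x.
(r7,c7): row 7 has {r,s,t,u,v,x}; column 7 has {r,s,t,u,v,x}, so it must be w.
(r1,c5): row 1 has {r,s,u,v,w,x}; column 5 has {r,s,u,v,w,x}, so it must be t.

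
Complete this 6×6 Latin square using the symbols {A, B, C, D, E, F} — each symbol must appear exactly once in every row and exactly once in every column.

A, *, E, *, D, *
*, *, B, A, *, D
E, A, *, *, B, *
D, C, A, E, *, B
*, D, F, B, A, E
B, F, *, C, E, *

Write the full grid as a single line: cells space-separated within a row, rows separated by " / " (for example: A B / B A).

A B E F D C / F E B A C D / E A C D B F / D C A E F B / C D F B A E / B F D C E A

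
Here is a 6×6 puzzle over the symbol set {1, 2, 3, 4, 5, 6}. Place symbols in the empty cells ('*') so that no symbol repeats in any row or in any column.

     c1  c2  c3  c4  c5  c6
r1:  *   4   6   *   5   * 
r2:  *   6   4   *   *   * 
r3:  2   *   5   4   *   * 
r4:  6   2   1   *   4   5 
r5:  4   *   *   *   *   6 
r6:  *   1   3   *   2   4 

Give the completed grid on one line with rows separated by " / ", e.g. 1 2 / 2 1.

(r3,c2) = 3
(r3,c6) = 1
(r4,c4) = 3
(r5,c2) = 5
(r5,c3) = 2
(r5,c4) = 1
(r5,c5) = 3
(r6,c1) = 5
(r6,c4) = 6
(r1,c4) = 2
(r1,c6) = 3
(r2,c4) = 5
(r2,c5) = 1
(r2,c6) = 2
(r3,c5) = 6
(r1,c1) = 1
(r2,c1) = 3

1 4 6 2 5 3 / 3 6 4 5 1 2 / 2 3 5 4 6 1 / 6 2 1 3 4 5 / 4 5 2 1 3 6 / 5 1 3 6 2 4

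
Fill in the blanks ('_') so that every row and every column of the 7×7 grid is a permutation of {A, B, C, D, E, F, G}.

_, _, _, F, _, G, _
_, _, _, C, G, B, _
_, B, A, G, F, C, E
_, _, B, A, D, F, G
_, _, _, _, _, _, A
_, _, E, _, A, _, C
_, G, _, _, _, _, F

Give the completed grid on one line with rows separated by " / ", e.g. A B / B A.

(r2,c7) = D
(r3,c1) = D
(r6,c6) = D
(r1,c7) = B
(r2,c3) = F
(r5,c6) = E
(r6,c2) = F
(r6,c4) = B
(r7,c6) = A
(r5,c4) = D
(r6,c1) = G
(r7,c4) = E
(r5,c2) = C
(r5,c3) = G
(r5,c5) = B
(r7,c5) = C
(r1,c5) = E
(r4,c2) = E
(r5,c1) = F
(r7,c1) = B
(r7,c3) = D
(r1,c3) = C
(r2,c2) = A
(r4,c1) = C
(r1,c1) = A
(r1,c2) = D
(r2,c1) = E

A D C F E G B / E A F C G B D / D B A G F C E / C E B A D F G / F C G D B E A / G F E B A D C / B G D E C A F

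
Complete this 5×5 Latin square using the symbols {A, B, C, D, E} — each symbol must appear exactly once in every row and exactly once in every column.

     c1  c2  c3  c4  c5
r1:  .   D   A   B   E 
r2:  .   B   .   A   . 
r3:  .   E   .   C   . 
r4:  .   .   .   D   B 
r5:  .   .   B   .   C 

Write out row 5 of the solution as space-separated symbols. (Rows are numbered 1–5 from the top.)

row 1 has {A,B,D,E}; column 1 is empty so far — only C is left for (r1,c1).
row 2 has {A,B}; column 5 has {B,C,E} — only D is left for (r2,c5).
row 3 has {C,E}; column 3 has {A,B} — only D is left for (r3,c3).
row 3 has {C,D,E}; column 5 has {B,C,D,E} — only A is left for (r3,c5).
row 5 has {B,C}; column 2 has {B,D,E} — only A is left for (r5,c2).
row 5 has {A,B,C}; column 4 has {A,B,C,D} — only E is left for (r5,c4).
row 2 has {A,B,D}; column 1 has {C} — only E is left for (r2,c1).
row 2 has {A,B,D,E}; column 3 has {A,B,D} — only C is left for (r2,c3).
row 3 has {A,C,D,E}; column 1 has {C,E} — only B is left for (r3,c1).
row 4 has {B,D}; column 1 has {B,C,E} — only A is left for (r4,c1).
row 4 has {A,B,D}; column 2 has {A,B,D,E} — only C is left for (r4,c2).
row 4 has {A,B,C,D}; column 3 has {A,B,C,D} — only E is left for (r4,c3).
row 5 has {A,B,C,E}; column 1 has {A,B,C,E} — only D is left for (r5,c1).

D A B E C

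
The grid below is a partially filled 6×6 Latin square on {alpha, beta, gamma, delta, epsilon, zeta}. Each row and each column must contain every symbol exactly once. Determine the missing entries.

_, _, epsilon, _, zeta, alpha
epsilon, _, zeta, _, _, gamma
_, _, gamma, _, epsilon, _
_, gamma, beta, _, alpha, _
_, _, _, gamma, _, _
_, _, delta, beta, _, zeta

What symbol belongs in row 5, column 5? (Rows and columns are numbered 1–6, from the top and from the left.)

At row 1, column 4: row 1 has {alpha,epsilon,zeta}; column 4 has {beta,gamma}; that leaves delta.
At row 2, column 4: row 2 has {gamma,epsilon,zeta}; column 4 has {beta,gamma,delta}; that leaves alpha.
At row 3, column 4: row 3 has {gamma,epsilon}; column 4 has {alpha,beta,gamma,delta}; that leaves zeta.
At row 4, column 4: row 4 has {alpha,beta,gamma}; column 4 has {alpha,beta,gamma,delta,zeta}; that leaves epsilon.
At row 4, column 6: row 4 has {alpha,beta,gamma,epsilon}; column 6 has {alpha,gamma,zeta}; that leaves delta.
At row 5, column 3: row 5 has {gamma}; column 3 has {beta,gamma,delta,epsilon,zeta}; that leaves alpha.
At row 6, column 5: row 6 has {beta,delta,zeta}; column 5 has {alpha,epsilon,zeta}; that leaves gamma.
At row 1, column 2: row 1 has {alpha,delta,epsilon,zeta}; column 2 has {gamma}; that leaves beta.
At row 2, column 2: row 2 has {alpha,gamma,epsilon,zeta}; column 2 has {beta,gamma}; that leaves delta.
At row 2, column 5: row 2 has {alpha,gamma,delta,epsilon,zeta}; column 5 has {alpha,gamma,epsilon,zeta}; that leaves beta.
At row 3, column 2: row 3 has {gamma,epsilon,zeta}; column 2 has {beta,gamma,delta}; that leaves alpha.
At row 3, column 6: row 3 has {alpha,gamma,epsilon,zeta}; column 6 has {alpha,gamma,delta,zeta}; that leaves beta.
At row 4, column 1: row 4 has {alpha,beta,gamma,delta,epsilon}; column 1 has {epsilon}; that leaves zeta.
At row 5, column 5: row 5 has {alpha,gamma}; column 5 has {alpha,beta,gamma,epsilon,zeta}; that leaves delta.

delta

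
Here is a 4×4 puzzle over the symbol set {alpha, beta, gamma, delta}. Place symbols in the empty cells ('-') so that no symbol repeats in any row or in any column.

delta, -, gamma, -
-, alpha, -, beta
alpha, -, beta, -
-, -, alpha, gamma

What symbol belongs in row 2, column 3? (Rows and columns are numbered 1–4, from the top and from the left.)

delta

At row 1, column 2: row 1 has {gamma,delta}; column 2 has {alpha}; that leaves beta.
At row 1, column 4: row 1 has {beta,gamma,delta}; column 4 has {beta,gamma}; that leaves alpha.
At row 2, column 1: row 2 has {alpha,beta}; column 1 has {alpha,delta}; that leaves gamma.
At row 2, column 3: row 2 has {alpha,beta,gamma}; column 3 has {alpha,beta,gamma}; that leaves delta.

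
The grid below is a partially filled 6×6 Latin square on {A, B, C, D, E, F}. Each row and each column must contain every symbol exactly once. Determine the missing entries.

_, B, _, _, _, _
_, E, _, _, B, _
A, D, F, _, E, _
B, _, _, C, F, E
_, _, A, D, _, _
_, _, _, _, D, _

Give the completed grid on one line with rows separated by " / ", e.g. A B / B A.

C B E F A D / D E C A B F / A D F B E C / B A D C F E / E F A D C B / F C B E D A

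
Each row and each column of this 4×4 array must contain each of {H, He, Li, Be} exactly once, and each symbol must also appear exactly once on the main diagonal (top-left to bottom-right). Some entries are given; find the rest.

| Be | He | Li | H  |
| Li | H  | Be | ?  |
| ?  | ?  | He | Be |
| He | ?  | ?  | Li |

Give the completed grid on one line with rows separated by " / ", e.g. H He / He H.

Cell (r2,c4): row 2 has {H,Li,Be}; column 4 has {H,Li,Be} → He.
Cell (r3,c1): row 3 has {He,Be}; column 1 has {He,Li,Be} → H.
Cell (r3,c2): row 3 has {H,He,Be}; column 2 has {H,He} → Li.
Cell (r4,c2): row 4 has {He,Li}; column 2 has {H,He,Li} → Be.
Cell (r4,c3): row 4 has {He,Li,Be}; column 3 has {He,Li,Be} → H.

Be He Li H / Li H Be He / H Li He Be / He Be H Li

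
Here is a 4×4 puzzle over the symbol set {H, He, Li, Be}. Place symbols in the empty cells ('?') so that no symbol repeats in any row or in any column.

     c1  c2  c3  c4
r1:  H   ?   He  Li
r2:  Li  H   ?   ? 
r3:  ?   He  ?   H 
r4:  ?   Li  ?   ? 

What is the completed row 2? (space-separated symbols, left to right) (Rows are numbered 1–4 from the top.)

Li H Be He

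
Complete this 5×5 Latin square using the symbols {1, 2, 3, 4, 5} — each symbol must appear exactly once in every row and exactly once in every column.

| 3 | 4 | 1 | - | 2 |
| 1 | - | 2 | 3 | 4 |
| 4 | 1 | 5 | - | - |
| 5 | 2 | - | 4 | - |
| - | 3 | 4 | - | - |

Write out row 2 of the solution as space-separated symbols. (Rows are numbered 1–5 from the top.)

(r1,c4): row 1 has {1,2,3,4}; column 4 has {3,4}, so it must be 5.
(r2,c2): row 2 has {1,2,3,4}; column 2 has {1,2,3,4}, so it must be 5.

1 5 2 3 4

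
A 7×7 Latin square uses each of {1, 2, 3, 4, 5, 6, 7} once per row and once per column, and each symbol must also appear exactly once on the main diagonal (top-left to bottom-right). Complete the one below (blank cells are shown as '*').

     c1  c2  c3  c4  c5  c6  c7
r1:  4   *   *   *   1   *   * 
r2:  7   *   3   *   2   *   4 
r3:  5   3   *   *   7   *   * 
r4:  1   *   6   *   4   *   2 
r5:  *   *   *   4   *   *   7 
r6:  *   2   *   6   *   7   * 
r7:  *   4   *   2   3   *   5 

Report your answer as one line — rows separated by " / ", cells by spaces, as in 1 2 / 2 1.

4 6 5 7 1 2 3 / 7 1 3 5 2 6 4 / 5 3 2 1 7 4 6 / 1 7 6 3 4 5 2 / 2 5 1 4 6 3 7 / 3 2 4 6 5 7 1 / 6 4 7 2 3 1 5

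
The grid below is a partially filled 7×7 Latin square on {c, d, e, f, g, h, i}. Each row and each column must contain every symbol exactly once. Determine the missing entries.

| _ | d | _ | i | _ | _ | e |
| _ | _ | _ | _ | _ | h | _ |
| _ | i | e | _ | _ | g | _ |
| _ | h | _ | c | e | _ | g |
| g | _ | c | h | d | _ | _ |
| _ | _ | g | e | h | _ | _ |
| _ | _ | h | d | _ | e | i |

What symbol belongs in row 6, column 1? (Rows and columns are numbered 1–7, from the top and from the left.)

i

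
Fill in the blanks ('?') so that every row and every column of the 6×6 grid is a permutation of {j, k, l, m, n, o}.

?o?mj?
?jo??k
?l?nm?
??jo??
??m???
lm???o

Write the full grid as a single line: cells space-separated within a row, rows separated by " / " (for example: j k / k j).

k o l m j n / m j o l n k / o l k n m j / n k j o l m / j n m k o l / l m n j k o

(r2,c4): row 2 has {j,k,o}; column 4 has {m,n,o}, so it must be l.
(r2,c5): row 2 has {j,k,l,o}; column 5 has {j,m}, so it must be n.
(r3,c3): row 3 has {l,m,n}; column 3 has {j,m,o}, so it must be k.
(r3,c6): row 3 has {k,l,m,n}; column 6 has {k,o}, so it must be j.
(r6,c3): row 6 has {l,m,o}; column 3 has {j,k,m,o}, so it must be n.
(r6,c5): row 6 has {l,m,n,o}; column 5 has {j,m,n}, so it must be k.
(r1,c3): row 1 has {j,m,o}; column 3 has {j,k,m,n,o}, so it must be l.
(r1,c6): row 1 has {j,l,m,o}; column 6 has {j,k,o}, so it must be n.
(r2,c1): row 2 has {j,k,l,n,o}; column 1 has {l}, so it must be m.
(r3,c1): row 3 has {j,k,l,m,n}; column 1 has {l,m}, so it must be o.
(r4,c5): row 4 has {j,o}; column 5 has {j,k,m,n}, so it must be l.
(r4,c6): row 4 has {j,l,o}; column 6 has {j,k,n,o}, so it must be m.
(r5,c5): row 5 has {m}; column 5 has {j,k,l,m,n}, so it must be o.
(r5,c6): row 5 has {m,o}; column 6 has {j,k,m,n,o}, so it must be l.
(r6,c4): row 6 has {k,l,m,n,o}; column 4 has {l,m,n,o}, so it must be j.
(r1,c1): row 1 has {j,l,m,n,o}; column 1 has {l,m,o}, so it must be k.
(r4,c1): row 4 has {j,l,m,o}; column 1 has {k,l,m,o}, so it must be n.
(r4,c2): row 4 has {j,l,m,n,o}; column 2 has {j,l,m,o}, so it must be k.
(r5,c1): row 5 has {l,m,o}; column 1 has {k,l,m,n,o}, so it must be j.
(r5,c2): row 5 has {j,l,m,o}; column 2 has {j,k,l,m,o}, so it must be n.
(r5,c4): row 5 has {j,l,m,n,o}; column 4 has {j,l,m,n,o}, so it must be k.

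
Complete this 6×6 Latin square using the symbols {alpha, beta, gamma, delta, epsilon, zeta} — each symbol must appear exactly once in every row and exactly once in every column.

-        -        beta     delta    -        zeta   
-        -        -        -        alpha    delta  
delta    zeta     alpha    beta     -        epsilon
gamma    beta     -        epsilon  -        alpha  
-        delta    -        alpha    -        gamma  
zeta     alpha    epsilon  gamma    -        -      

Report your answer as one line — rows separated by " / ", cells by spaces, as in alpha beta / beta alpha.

alpha gamma beta delta epsilon zeta / beta epsilon gamma zeta alpha delta / delta zeta alpha beta gamma epsilon / gamma beta delta epsilon zeta alpha / epsilon delta zeta alpha beta gamma / zeta alpha epsilon gamma delta beta

(r2,c4) = zeta
(r3,c5) = gamma
(r5,c3) = zeta
(r6,c6) = beta
(r1,c5) = epsilon
(r2,c3) = gamma
(r4,c3) = delta
(r4,c5) = zeta
(r5,c5) = beta
(r6,c5) = delta
(r1,c1) = alpha
(r1,c2) = gamma
(r2,c2) = epsilon
(r5,c1) = epsilon
(r2,c1) = beta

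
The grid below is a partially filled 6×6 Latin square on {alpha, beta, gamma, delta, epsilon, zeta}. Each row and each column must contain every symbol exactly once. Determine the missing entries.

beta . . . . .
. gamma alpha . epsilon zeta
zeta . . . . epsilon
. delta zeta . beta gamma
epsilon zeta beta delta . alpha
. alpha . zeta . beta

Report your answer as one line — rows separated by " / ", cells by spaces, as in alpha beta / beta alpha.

(r1,c2): row 1 has {beta}; column 2 has {alpha,gamma,delta,zeta}, so it must be epsilon.
(r1,c6): row 1 has {beta,epsilon}; column 6 has {alpha,beta,gamma,epsilon,zeta}, so it must be delta.
(r2,c1): row 2 has {alpha,gamma,epsilon,zeta}; column 1 has {beta,epsilon,zeta}, so it must be delta.
(r2,c4): row 2 has {alpha,gamma,delta,epsilon,zeta}; column 4 has {delta,zeta}, so it must be beta.
(r3,c2): row 3 has {epsilon,zeta}; column 2 has {alpha,gamma,delta,epsilon,zeta}, so it must be beta.
(r4,c1): row 4 has {beta,gamma,delta,zeta}; column 1 has {beta,delta,epsilon,zeta}, so it must be alpha.
(r4,c4): row 4 has {alpha,beta,gamma,delta,zeta}; column 4 has {beta,delta,zeta}, so it must be epsilon.
(r5,c5): row 5 has {alpha,beta,delta,epsilon,zeta}; column 5 has {beta,epsilon}, so it must be gamma.
(r6,c1): row 6 has {alpha,beta,zeta}; column 1 has {alpha,beta,delta,epsilon,zeta}, so it must be gamma.
(r6,c5): row 6 has {alpha,beta,gamma,zeta}; column 5 has {beta,gamma,epsilon}, so it must be delta.
(r1,c3): row 1 has {beta,delta,epsilon}; column 3 has {alpha,beta,zeta}, so it must be gamma.
(r1,c4): row 1 has {beta,gamma,delta,epsilon}; column 4 has {beta,delta,epsilon,zeta}, so it must be alpha.
(r1,c5): row 1 has {alpha,beta,gamma,delta,epsilon}; column 5 has {beta,gamma,delta,epsilon}, so it must be zeta.
(r3,c3): row 3 has {beta,epsilon,zeta}; column 3 has {alpha,beta,gamma,zeta}, so it must be delta.
(r3,c4): row 3 has {beta,delta,epsilon,zeta}; column 4 has {alpha,beta,delta,epsilon,zeta}, so it must be gamma.
(r3,c5): row 3 has {beta,gamma,delta,epsilon,zeta}; column 5 has {beta,gamma,delta,epsilon,zeta}, so it must be alpha.
(r6,c3): row 6 has {alpha,beta,gamma,delta,zeta}; column 3 has {alpha,beta,gamma,delta,zeta}, so it must be epsilon.

beta epsilon gamma alpha zeta delta / delta gamma alpha beta epsilon zeta / zeta beta delta gamma alpha epsilon / alpha delta zeta epsilon beta gamma / epsilon zeta beta delta gamma alpha / gamma alpha epsilon zeta delta beta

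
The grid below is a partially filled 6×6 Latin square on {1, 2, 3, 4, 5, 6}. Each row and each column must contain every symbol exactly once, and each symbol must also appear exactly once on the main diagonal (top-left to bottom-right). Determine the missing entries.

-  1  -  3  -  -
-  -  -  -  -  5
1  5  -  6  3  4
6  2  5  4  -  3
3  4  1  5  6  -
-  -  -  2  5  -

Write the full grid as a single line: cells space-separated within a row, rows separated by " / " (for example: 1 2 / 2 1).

At row 2, column 2: row 2 has {5}; column 2 has {1,2,4,5}; the diagonal has {4,6}; that leaves 3.
At row 2, column 4: row 2 has {3,5}; column 4 has {2,3,4,5,6}; that leaves 1.
At row 3, column 3: row 3 has {1,3,4,5,6}; column 3 has {1,5}; the diagonal has {3,4,6}; that leaves 2.
At row 4, column 5: row 4 has {2,3,4,5,6}; column 5 has {3,5,6}; that leaves 1.
At row 5, column 6: row 5 has {1,3,4,5,6}; column 6 has {3,4,5}; that leaves 2.
At row 6, column 1: row 6 has {2,5}; column 1 has {1,3,6}; that leaves 4.
At row 6, column 2: row 6 has {2,4,5}; column 2 has {1,2,3,4,5}; that leaves 6.
At row 6, column 3: row 6 has {2,4,5,6}; column 3 has {1,2,5}; that leaves 3.
At row 6, column 6: row 6 has {2,3,4,5,6}; column 6 has {2,3,4,5}; the diagonal has {2,3,4,6}; that leaves 1.
At row 1, column 1: row 1 has {1,3}; column 1 has {1,3,4,6}; the diagonal has {1,2,3,4,6}; that leaves 5.
At row 1, column 6: row 1 has {1,3,5}; column 6 has {1,2,3,4,5}; that leaves 6.
At row 2, column 1: row 2 has {1,3,5}; column 1 has {1,3,4,5,6}; that leaves 2.
At row 2, column 5: row 2 has {1,2,3,5}; column 5 has {1,3,5,6}; that leaves 4.
At row 1, column 3: row 1 has {1,3,5,6}; column 3 has {1,2,3,5}; that leaves 4.
At row 1, column 5: row 1 has {1,3,4,5,6}; column 5 has {1,3,4,5,6}; that leaves 2.
At row 2, column 3: row 2 has {1,2,3,4,5}; column 3 has {1,2,3,4,5}; that leaves 6.

5 1 4 3 2 6 / 2 3 6 1 4 5 / 1 5 2 6 3 4 / 6 2 5 4 1 3 / 3 4 1 5 6 2 / 4 6 3 2 5 1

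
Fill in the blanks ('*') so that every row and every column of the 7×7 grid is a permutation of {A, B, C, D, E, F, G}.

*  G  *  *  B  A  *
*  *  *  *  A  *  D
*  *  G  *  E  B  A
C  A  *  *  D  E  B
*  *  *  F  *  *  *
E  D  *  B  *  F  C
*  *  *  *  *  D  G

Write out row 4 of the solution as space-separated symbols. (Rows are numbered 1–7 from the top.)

C A F G D E B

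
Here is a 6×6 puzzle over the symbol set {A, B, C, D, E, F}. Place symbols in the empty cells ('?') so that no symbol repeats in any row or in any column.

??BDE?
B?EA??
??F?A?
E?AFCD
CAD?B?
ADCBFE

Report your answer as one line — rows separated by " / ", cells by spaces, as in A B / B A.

Cell (r1,c1): row 1 has {B,D,E}; column 1 has {A,B,C,E} → F.
Cell (r1,c2): row 1 has {B,D,E,F}; column 2 has {A,D} → C.
Cell (r1,c6): row 1 has {B,C,D,E,F}; column 6 has {D,E} → A.
Cell (r2,c2): row 2 has {A,B,E}; column 2 has {A,C,D} → F.
Cell (r2,c5): row 2 has {A,B,E,F}; column 5 has {A,B,C,E,F} → D.
Cell (r2,c6): row 2 has {A,B,D,E,F}; column 6 has {A,D,E} → C.
Cell (r3,c1): row 3 has {A,F}; column 1 has {A,B,C,E,F} → D.
Cell (r3,c6): row 3 has {A,D,F}; column 6 has {A,C,D,E} → B.
Cell (r4,c2): row 4 has {A,C,D,E,F}; column 2 has {A,C,D,F} → B.
Cell (r5,c4): row 5 has {A,B,C,D}; column 4 has {A,B,D,F} → E.
Cell (r5,c6): row 5 has {A,B,C,D,E}; column 6 has {A,B,C,D,E} → F.
Cell (r3,c2): row 3 has {A,B,D,F}; column 2 has {A,B,C,D,F} → E.
Cell (r3,c4): row 3 has {A,B,D,E,F}; column 4 has {A,B,D,E,F} → C.

F C B D E A / B F E A D C / D E F C A B / E B A F C D / C A D E B F / A D C B F E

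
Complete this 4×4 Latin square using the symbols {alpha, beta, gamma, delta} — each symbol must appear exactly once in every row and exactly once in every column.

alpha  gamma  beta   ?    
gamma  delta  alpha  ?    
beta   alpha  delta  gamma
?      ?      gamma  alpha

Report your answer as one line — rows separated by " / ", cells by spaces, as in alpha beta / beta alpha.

alpha gamma beta delta / gamma delta alpha beta / beta alpha delta gamma / delta beta gamma alpha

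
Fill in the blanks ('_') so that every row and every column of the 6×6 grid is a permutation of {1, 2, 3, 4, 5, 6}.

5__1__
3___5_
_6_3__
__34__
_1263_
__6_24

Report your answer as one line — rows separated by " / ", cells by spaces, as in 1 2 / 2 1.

5 2 4 1 6 3 / 3 4 1 2 5 6 / 2 6 5 3 4 1 / 6 5 3 4 1 2 / 4 1 2 6 3 5 / 1 3 6 5 2 4

Cell (r1,c3): row 1 has {1,5}; column 3 has {2,3,6} → 4.
Cell (r1,c5): row 1 has {1,4,5}; column 5 has {2,3,5} → 6.
Cell (r2,c3): row 2 has {3,5}; column 3 has {2,3,4,6} → 1.
Cell (r2,c4): row 2 has {1,3,5}; column 4 has {1,3,4,6} → 2.
Cell (r2,c6): row 2 has {1,2,3,5}; column 6 has {4} → 6.
Cell (r3,c3): row 3 has {3,6}; column 3 has {1,2,3,4,6} → 5.
Cell (r4,c5): row 4 has {3,4}; column 5 has {2,3,5,6} → 1.
Cell (r5,c1): row 5 has {1,2,3,6}; column 1 has {3,5} → 4.
Cell (r5,c6): row 5 has {1,2,3,4,6}; column 6 has {4,6} → 5.
Cell (r6,c1): row 6 has {2,4,6}; column 1 has {3,4,5} → 1.
Cell (r6,c4): row 6 has {1,2,4,6}; column 4 has {1,2,3,4,6} → 5.
Cell (r2,c2): row 2 has {1,2,3,5,6}; column 2 has {1,6} → 4.
Cell (r3,c1): row 3 has {3,5,6}; column 1 has {1,3,4,5} → 2.
Cell (r3,c5): row 3 has {2,3,5,6}; column 5 has {1,2,3,5,6} → 4.
Cell (r3,c6): row 3 has {2,3,4,5,6}; column 6 has {4,5,6} → 1.
Cell (r4,c1): row 4 has {1,3,4}; column 1 has {1,2,3,4,5} → 6.
Cell (r4,c6): row 4 has {1,3,4,6}; column 6 has {1,4,5,6} → 2.
Cell (r6,c2): row 6 has {1,2,4,5,6}; column 2 has {1,4,6} → 3.
Cell (r1,c2): row 1 has {1,4,5,6}; column 2 has {1,3,4,6} → 2.
Cell (r1,c6): row 1 has {1,2,4,5,6}; column 6 has {1,2,4,5,6} → 3.
Cell (r4,c2): row 4 has {1,2,3,4,6}; column 2 has {1,2,3,4,6} → 5.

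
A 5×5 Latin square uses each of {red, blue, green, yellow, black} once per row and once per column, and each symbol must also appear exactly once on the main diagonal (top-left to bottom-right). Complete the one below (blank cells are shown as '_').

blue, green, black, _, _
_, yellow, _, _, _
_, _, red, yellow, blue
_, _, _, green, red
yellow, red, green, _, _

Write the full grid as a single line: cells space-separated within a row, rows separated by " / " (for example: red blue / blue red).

blue green black red yellow / red yellow blue black green / green black red yellow blue / black blue yellow green red / yellow red green blue black

(r1,c4): row 1 has {blue,green,black}; column 4 has {green,yellow}, so it must be red.
(r1,c5): row 1 has {red,blue,green,black}; column 5 has {red,blue}, so it must be yellow.
(r2,c3): row 2 has {yellow}; column 3 has {red,green,black}, so it must be blue.
(r2,c4): row 2 has {blue,yellow}; column 4 has {red,green,yellow}, so it must be black.
(r2,c5): row 2 has {blue,yellow,black}; column 5 has {red,blue,yellow}, so it must be green.
(r3,c2): row 3 has {red,blue,yellow}; column 2 has {red,green,yellow}, so it must be black.
(r4,c1): row 4 has {red,green}; column 1 has {blue,yellow}, so it must be black.
(r4,c2): row 4 has {red,green,black}; column 2 has {red,green,yellow,black}, so it must be blue.
(r4,c3): row 4 has {red,blue,green,black}; column 3 has {red,blue,green,black}, so it must be yellow.
(r5,c4): row 5 has {red,green,yellow}; column 4 has {red,green,yellow,black}, so it must be blue.
(r5,c5): row 5 has {red,blue,green,yellow}; column 5 has {red,blue,green,yellow}; the diagonal has {red,blue,green,yellow}, so it must be black.
(r2,c1): row 2 has {blue,green,yellow,black}; column 1 has {blue,yellow,black}, so it must be red.
(r3,c1): row 3 has {red,blue,yellow,black}; column 1 has {red,blue,yellow,black}, so it must be green.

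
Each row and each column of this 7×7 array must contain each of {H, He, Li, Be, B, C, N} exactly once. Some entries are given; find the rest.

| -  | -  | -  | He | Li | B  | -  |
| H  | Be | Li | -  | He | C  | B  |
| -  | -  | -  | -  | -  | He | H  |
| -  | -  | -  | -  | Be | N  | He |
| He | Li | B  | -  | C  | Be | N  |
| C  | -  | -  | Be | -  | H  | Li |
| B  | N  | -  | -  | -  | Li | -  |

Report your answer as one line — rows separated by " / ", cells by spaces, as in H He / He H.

row 2 has {H,He,Li,Be,B,C}; column 4 has {He,Be} — only N is left for (r2,c4).
row 4 has {He,Be,N}; column 1 has {H,He,B,C} — only Li is left for (r4,c1).
row 5 has {He,Li,Be,B,C,N}; column 4 has {He,Be,N} — only H is left for (r5,c4).
row 7 has {Li,B,N}; column 4 has {H,He,Be,N} — only C is left for (r7,c4).
row 7 has {Li,B,C,N}; column 5 has {He,Li,Be,C} — only H is left for (r7,c5).
row 7 has {H,Li,B,C,N}; column 7 has {H,He,Li,B,N} — only Be is left for (r7,c7).
row 1 has {He,Li,B}; column 7 has {H,He,Li,Be,B,N} — only C is left for (r1,c7).
row 4 has {He,Li,Be,N}; column 4 has {H,He,Be,C,N} — only B is left for (r4,c4).
row 7 has {H,Li,Be,B,C,N}; column 3 has {Li,B} — only He is left for (r7,c3).
row 1 has {He,Li,B,C}; column 2 has {Li,Be,N} — only H is left for (r1,c2).
row 3 has {H,He}; column 4 has {H,He,Be,B,C,N} — only Li is left for (r3,c4).
row 4 has {He,Li,Be,B,N}; column 2 has {H,Li,Be,N} — only C is left for (r4,c2).
row 4 has {He,Li,Be,B,C,N}; column 3 has {He,Li,B} — only H is left for (r4,c3).
row 6 has {H,Li,Be,C}; column 3 has {H,He,Li,B} — only N is left for (r6,c3).
row 6 has {H,Li,Be,C,N}; column 5 has {H,He,Li,Be,C} — only B is left for (r6,c5).
row 1 has {H,He,Li,B,C}; column 3 has {H,He,Li,B,N} — only Be is left for (r1,c3).
row 3 has {H,He,Li}; column 2 has {H,Li,Be,C,N} — only B is left for (r3,c2).
row 3 has {H,He,Li,B}; column 3 has {H,He,Li,Be,B,N} — only C is left for (r3,c3).
row 3 has {H,He,Li,B,C}; column 5 has {H,He,Li,Be,B,C} — only N is left for (r3,c5).
row 6 has {H,Li,Be,B,C,N}; column 2 has {H,Li,Be,B,C,N} — only He is left for (r6,c2).
row 1 has {H,He,Li,Be,B,C}; column 1 has {H,He,Li,B,C} — only N is left for (r1,c1).
row 3 has {H,He,Li,B,C,N}; column 1 has {H,He,Li,B,C,N} — only Be is left for (r3,c1).

N H Be He Li B C / H Be Li N He C B / Be B C Li N He H / Li C H B Be N He / He Li B H C Be N / C He N Be B H Li / B N He C H Li Be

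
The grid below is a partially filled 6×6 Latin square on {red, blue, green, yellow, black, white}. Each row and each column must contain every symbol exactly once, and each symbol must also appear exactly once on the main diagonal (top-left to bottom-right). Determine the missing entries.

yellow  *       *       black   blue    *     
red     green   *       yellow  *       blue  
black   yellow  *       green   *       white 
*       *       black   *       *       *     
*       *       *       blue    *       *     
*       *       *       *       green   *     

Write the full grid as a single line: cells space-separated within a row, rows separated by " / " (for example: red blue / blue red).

yellow white green black blue red / red green white yellow black blue / black yellow blue green red white / white blue black red yellow green / green black red blue white yellow / blue red yellow white green black

(r2,c3) = white
(r2,c5) = black
(r3,c5) = red
(r5,c5) = white
(r3,c3) = blue
(r4,c4) = red
(r4,c5) = yellow
(r4,c6) = green
(r5,c1) = green
(r6,c4) = white
(r6,c6) = black
(r1,c6) = red
(r5,c6) = yellow
(r6,c1) = blue
(r6,c2) = red
(r6,c3) = yellow
(r1,c2) = white
(r1,c3) = green
(r4,c1) = white
(r4,c2) = blue
(r5,c2) = black
(r5,c3) = red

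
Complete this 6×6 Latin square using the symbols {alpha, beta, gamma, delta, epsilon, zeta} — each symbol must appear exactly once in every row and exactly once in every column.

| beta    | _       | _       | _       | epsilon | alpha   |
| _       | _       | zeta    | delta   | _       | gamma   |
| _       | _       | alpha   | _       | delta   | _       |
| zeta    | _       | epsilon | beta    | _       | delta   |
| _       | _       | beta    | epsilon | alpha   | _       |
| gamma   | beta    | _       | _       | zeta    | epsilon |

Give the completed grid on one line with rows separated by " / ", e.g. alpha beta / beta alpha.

beta delta gamma zeta epsilon alpha / alpha epsilon zeta delta beta gamma / epsilon zeta alpha gamma delta beta / zeta alpha epsilon beta gamma delta / delta gamma beta epsilon alpha zeta / gamma beta delta alpha zeta epsilon

(r2,c5): row 2 has {gamma,delta,zeta}; column 5 has {alpha,delta,epsilon,zeta}, so it must be beta.
(r3,c1): row 3 has {alpha,delta}; column 1 has {beta,gamma,zeta}, so it must be epsilon.
(r4,c5): row 4 has {beta,delta,epsilon,zeta}; column 5 has {alpha,beta,delta,epsilon,zeta}, so it must be gamma.
(r5,c1): row 5 has {alpha,beta,epsilon}; column 1 has {beta,gamma,epsilon,zeta}, so it must be delta.
(r5,c6): row 5 has {alpha,beta,delta,epsilon}; column 6 has {alpha,gamma,delta,epsilon}, so it must be zeta.
(r6,c3): row 6 has {beta,gamma,epsilon,zeta}; column 3 has {alpha,beta,epsilon,zeta}, so it must be delta.
(r6,c4): row 6 has {beta,gamma,delta,epsilon,zeta}; column 4 has {beta,delta,epsilon}, so it must be alpha.
(r1,c3): row 1 has {alpha,beta,epsilon}; column 3 has {alpha,beta,delta,epsilon,zeta}, so it must be gamma.
(r1,c4): row 1 has {alpha,beta,gamma,epsilon}; column 4 has {alpha,beta,delta,epsilon}, so it must be zeta.
(r2,c1): row 2 has {beta,gamma,delta,zeta}; column 1 has {beta,gamma,delta,epsilon,zeta}, so it must be alpha.
(r2,c2): row 2 has {alpha,beta,gamma,delta,zeta}; column 2 has {beta}, so it must be epsilon.
(r3,c4): row 3 has {alpha,delta,epsilon}; column 4 has {alpha,beta,delta,epsilon,zeta}, so it must be gamma.
(r3,c6): row 3 has {alpha,gamma,delta,epsilon}; column 6 has {alpha,gamma,delta,epsilon,zeta}, so it must be beta.
(r4,c2): row 4 has {beta,gamma,delta,epsilon,zeta}; column 2 has {beta,epsilon}, so it must be alpha.
(r5,c2): row 5 has {alpha,beta,delta,epsilon,zeta}; column 2 has {alpha,beta,epsilon}, so it must be gamma.
(r1,c2): row 1 has {alpha,beta,gamma,epsilon,zeta}; column 2 has {alpha,beta,gamma,epsilon}, so it must be delta.
(r3,c2): row 3 has {alpha,beta,gamma,delta,epsilon}; column 2 has {alpha,beta,gamma,delta,epsilon}, so it must be zeta.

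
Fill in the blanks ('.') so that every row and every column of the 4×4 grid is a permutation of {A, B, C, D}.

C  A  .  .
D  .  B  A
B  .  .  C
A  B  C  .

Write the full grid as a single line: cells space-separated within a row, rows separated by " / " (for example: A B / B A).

C A D B / D C B A / B D A C / A B C D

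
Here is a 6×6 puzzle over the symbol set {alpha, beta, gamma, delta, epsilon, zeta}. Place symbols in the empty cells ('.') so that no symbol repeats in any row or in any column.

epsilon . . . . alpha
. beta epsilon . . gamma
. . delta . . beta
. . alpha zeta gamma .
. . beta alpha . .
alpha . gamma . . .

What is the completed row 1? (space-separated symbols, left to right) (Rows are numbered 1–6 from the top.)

epsilon delta zeta gamma beta alpha

At row 1, column 3: row 1 has {alpha,epsilon}; column 3 has {alpha,beta,gamma,delta,epsilon}; that leaves zeta.
At row 2, column 4: row 2 has {beta,gamma,epsilon}; column 4 has {alpha,zeta}; that leaves delta.
At row 2, column 1: row 2 has {beta,gamma,delta,epsilon}; column 1 has {alpha,epsilon}; that leaves zeta.
At row 2, column 5: row 2 has {beta,gamma,delta,epsilon,zeta}; column 5 has {gamma}; that leaves alpha.
At row 3, column 1: row 3 has {beta,delta}; column 1 has {alpha,epsilon,zeta}; that leaves gamma.
At row 3, column 4: row 3 has {beta,gamma,delta}; column 4 has {alpha,delta,zeta}; that leaves epsilon.
At row 3, column 5: row 3 has {beta,gamma,delta,epsilon}; column 5 has {alpha,gamma}; that leaves zeta.
At row 5, column 1: row 5 has {alpha,beta}; column 1 has {alpha,gamma,epsilon,zeta}; that leaves delta.
At row 5, column 5: row 5 has {alpha,beta,delta}; column 5 has {alpha,gamma,zeta}; that leaves epsilon.
At row 5, column 6: row 5 has {alpha,beta,delta,epsilon}; column 6 has {alpha,beta,gamma}; that leaves zeta.
At row 6, column 4: row 6 has {alpha,gamma}; column 4 has {alpha,delta,epsilon,zeta}; that leaves beta.
At row 6, column 5: row 6 has {alpha,beta,gamma}; column 5 has {alpha,gamma,epsilon,zeta}; that leaves delta.
At row 6, column 6: row 6 has {alpha,beta,gamma,delta}; column 6 has {alpha,beta,gamma,zeta}; that leaves epsilon.
At row 1, column 4: row 1 has {alpha,epsilon,zeta}; column 4 has {alpha,beta,delta,epsilon,zeta}; that leaves gamma.
At row 1, column 5: row 1 has {alpha,gamma,epsilon,zeta}; column 5 has {alpha,gamma,delta,epsilon,zeta}; that leaves beta.
At row 3, column 2: row 3 has {beta,gamma,delta,epsilon,zeta}; column 2 has {beta}; that leaves alpha.
At row 4, column 1: row 4 has {alpha,gamma,zeta}; column 1 has {alpha,gamma,delta,epsilon,zeta}; that leaves beta.
At row 4, column 6: row 4 has {alpha,beta,gamma,zeta}; column 6 has {alpha,beta,gamma,epsilon,zeta}; that leaves delta.
At row 5, column 2: row 5 has {alpha,beta,delta,epsilon,zeta}; column 2 has {alpha,beta}; that leaves gamma.
At row 6, column 2: row 6 has {alpha,beta,gamma,delta,epsilon}; column 2 has {alpha,beta,gamma}; that leaves zeta.
At row 1, column 2: row 1 has {alpha,beta,gamma,epsilon,zeta}; column 2 has {alpha,beta,gamma,zeta}; that leaves delta.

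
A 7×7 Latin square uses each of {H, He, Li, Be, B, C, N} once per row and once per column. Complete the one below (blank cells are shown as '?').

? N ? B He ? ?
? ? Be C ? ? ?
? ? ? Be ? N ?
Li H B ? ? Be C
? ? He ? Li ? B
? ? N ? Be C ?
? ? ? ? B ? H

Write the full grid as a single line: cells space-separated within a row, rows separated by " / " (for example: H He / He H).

C N H B He Li Be / He Li Be C H B N / H B Li Be C N He / Li H B He N Be C / Be C He N Li H B / B He N H Be C Li / N Be C Li B He H

(r4,c5) = N
(r5,c6) = H
(r1,c6) = Li
(r1,c7) = Be
(r2,c5) = H
(r3,c5) = C
(r4,c4) = He
(r5,c4) = N
(r7,c4) = Li
(r7,c6) = He
(r2,c6) = B
(r6,c4) = H
(r7,c3) = C
(r1,c3) = H
(r3,c3) = Li
(r3,c7) = He
(r6,c7) = Li
(r7,c2) = Be
(r1,c1) = C
(r2,c7) = N
(r3,c2) = B
(r5,c1) = Be
(r5,c2) = C
(r6,c2) = He
(r7,c1) = N
(r2,c1) = He
(r2,c2) = Li
(r3,c1) = H
(r6,c1) = B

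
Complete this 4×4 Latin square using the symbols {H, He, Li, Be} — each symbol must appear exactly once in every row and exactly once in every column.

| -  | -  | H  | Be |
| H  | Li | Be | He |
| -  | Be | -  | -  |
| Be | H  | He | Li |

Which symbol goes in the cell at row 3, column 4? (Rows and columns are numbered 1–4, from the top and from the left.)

At row 1, column 2: row 1 has {H,Be}; column 2 has {H,Li,Be}; that leaves He.
At row 3, column 3: row 3 has {Be}; column 3 has {H,He,Be}; that leaves Li.
At row 3, column 4: row 3 has {Li,Be}; column 4 has {He,Li,Be}; that leaves H.

H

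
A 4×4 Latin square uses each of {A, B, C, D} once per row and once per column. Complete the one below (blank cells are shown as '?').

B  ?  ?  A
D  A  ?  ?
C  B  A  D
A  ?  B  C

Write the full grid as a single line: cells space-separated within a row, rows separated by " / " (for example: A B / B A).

B C D A / D A C B / C B A D / A D B C

(r2,c3) = C
(r2,c4) = B
(r4,c2) = D
(r1,c2) = C
(r1,c3) = D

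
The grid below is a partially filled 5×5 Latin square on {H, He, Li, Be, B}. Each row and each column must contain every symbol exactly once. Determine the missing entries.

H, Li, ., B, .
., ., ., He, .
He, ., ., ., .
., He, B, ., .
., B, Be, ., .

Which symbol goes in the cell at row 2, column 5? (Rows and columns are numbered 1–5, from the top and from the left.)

At row 1, column 3: row 1 has {H,Li,B}; column 3 has {Be,B}; that leaves He.
At row 1, column 5: row 1 has {H,He,Li,B}; column 5 is empty so far; that leaves Be.
At row 5, column 1: row 5 has {Be,B}; column 1 has {H,He}; that leaves Li.
At row 5, column 4: row 5 has {Li,Be,B}; column 4 has {He,B}; that leaves H.
At row 5, column 5: row 5 has {H,Li,Be,B}; column 5 has {Be}; that leaves He.
At row 4, column 1: row 4 has {He,B}; column 1 has {H,He,Li}; that leaves Be.
At row 4, column 4: row 4 has {He,Be,B}; column 4 has {H,He,B}; that leaves Li.
At row 4, column 5: row 4 has {He,Li,Be,B}; column 5 has {He,Be}; that leaves H.
At row 2, column 1: row 2 has {He}; column 1 has {H,He,Li,Be}; that leaves B.
At row 2, column 5: row 2 has {He,B}; column 5 has {H,He,Be}; that leaves Li.

Li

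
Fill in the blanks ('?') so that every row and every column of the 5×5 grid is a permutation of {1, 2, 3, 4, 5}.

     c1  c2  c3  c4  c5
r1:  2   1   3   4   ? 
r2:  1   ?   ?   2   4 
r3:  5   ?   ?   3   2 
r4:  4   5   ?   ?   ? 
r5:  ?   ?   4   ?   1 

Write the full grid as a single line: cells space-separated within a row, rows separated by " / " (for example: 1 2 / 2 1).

2 1 3 4 5 / 1 3 5 2 4 / 5 4 1 3 2 / 4 5 2 1 3 / 3 2 4 5 1

row 1 has {1,2,3,4}; column 5 has {1,2,4} — only 5 is left for (r1,c5).
row 2 has {1,2,4}; column 2 has {1,5} — only 3 is left for (r2,c2).
row 2 has {1,2,3,4}; column 3 has {3,4} — only 5 is left for (r2,c3).
row 3 has {2,3,5}; column 2 has {1,3,5} — only 4 is left for (r3,c2).
row 3 has {2,3,4,5}; column 3 has {3,4,5} — only 1 is left for (r3,c3).
row 4 has {4,5}; column 3 has {1,3,4,5} — only 2 is left for (r4,c3).
row 4 has {2,4,5}; column 4 has {2,3,4} — only 1 is left for (r4,c4).
row 4 has {1,2,4,5}; column 5 has {1,2,4,5} — only 3 is left for (r4,c5).
row 5 has {1,4}; column 1 has {1,2,4,5} — only 3 is left for (r5,c1).
row 5 has {1,3,4}; column 2 has {1,3,4,5} — only 2 is left for (r5,c2).
row 5 has {1,2,3,4}; column 4 has {1,2,3,4} — only 5 is left for (r5,c4).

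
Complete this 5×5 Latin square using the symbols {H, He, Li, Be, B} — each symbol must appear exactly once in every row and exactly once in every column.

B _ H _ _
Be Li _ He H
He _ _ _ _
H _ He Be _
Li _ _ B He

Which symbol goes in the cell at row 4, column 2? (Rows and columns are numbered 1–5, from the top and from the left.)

B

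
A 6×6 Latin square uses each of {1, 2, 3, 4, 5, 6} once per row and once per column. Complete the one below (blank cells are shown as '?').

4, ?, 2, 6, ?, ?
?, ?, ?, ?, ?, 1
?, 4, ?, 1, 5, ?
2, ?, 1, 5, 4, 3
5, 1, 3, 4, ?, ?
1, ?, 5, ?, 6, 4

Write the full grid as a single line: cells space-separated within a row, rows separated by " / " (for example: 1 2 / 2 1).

4 3 2 6 1 5 / 6 5 4 2 3 1 / 3 4 6 1 5 2 / 2 6 1 5 4 3 / 5 1 3 4 2 6 / 1 2 5 3 6 4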